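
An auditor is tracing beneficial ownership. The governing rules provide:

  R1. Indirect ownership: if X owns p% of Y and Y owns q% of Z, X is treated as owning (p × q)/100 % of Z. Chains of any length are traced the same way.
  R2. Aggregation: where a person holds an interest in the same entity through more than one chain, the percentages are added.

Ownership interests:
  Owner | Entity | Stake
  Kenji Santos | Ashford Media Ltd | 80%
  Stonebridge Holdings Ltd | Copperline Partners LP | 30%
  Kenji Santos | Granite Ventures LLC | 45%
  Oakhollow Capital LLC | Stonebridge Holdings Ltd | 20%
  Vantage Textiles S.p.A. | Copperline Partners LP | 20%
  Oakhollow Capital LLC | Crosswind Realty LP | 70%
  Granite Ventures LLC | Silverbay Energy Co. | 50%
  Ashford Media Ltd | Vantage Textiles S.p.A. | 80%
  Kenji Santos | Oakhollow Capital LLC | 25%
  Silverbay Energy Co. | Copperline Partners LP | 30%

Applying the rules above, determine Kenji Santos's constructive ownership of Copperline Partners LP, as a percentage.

Chain via Ashford Media Ltd → Vantage Textiles S.p.A. (R1): 80% × 80% × 20% = 12.8% of Copperline Partners LP.
Chain via Granite Ventures LLC → Silverbay Energy Co. (R1): 45% × 50% × 30% = 6.75% of Copperline Partners LP.
Chain via Oakhollow Capital LLC → Stonebridge Holdings Ltd (R1): 25% × 20% × 30% = 1.5% of Copperline Partners LP.
Aggregating (R2): 12.8% + 6.75% + 1.5% = 21.05%.

21.05%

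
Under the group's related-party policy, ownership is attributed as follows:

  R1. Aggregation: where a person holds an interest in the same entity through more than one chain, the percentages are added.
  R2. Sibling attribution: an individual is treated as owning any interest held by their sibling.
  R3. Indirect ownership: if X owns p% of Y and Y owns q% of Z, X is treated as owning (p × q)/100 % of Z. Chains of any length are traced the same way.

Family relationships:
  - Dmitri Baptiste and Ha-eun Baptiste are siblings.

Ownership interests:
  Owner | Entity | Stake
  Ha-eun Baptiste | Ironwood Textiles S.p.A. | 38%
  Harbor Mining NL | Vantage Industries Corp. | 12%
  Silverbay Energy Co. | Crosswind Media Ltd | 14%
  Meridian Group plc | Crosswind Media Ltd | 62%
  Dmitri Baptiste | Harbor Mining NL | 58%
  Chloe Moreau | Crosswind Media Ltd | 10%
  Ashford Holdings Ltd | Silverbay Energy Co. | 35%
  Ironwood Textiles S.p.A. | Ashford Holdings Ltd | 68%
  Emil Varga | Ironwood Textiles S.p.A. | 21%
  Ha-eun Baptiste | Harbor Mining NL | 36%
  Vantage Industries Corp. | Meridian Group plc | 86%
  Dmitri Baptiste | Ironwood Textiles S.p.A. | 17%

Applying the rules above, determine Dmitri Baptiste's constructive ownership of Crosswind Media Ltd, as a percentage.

By sibling attribution (R2), Dmitri Baptiste is treated as also owning Ha-eun Baptiste's interest in Harbor Mining NL, giving 58% + 36% = 94%.
By sibling attribution (R2), Dmitri Baptiste is treated as also owning Ha-eun Baptiste's interest in Ironwood Textiles S.p.A, giving 17% + 38% = 55%.
Chain via Harbor Mining NL → Vantage Industries Corp. → Meridian Group plc (R3): 94% × 12% × 86% × 62% = 6.014496% of Crosswind Media Ltd.
Chain via Ironwood Textiles S.p.A. → Ashford Holdings Ltd → Silverbay Energy Co. (R3): 55% × 68% × 35% × 14% = 1.8326% of Crosswind Media Ltd.
Aggregating (R1): 6.014496% + 1.8326% = 7.847096%.

7.847096%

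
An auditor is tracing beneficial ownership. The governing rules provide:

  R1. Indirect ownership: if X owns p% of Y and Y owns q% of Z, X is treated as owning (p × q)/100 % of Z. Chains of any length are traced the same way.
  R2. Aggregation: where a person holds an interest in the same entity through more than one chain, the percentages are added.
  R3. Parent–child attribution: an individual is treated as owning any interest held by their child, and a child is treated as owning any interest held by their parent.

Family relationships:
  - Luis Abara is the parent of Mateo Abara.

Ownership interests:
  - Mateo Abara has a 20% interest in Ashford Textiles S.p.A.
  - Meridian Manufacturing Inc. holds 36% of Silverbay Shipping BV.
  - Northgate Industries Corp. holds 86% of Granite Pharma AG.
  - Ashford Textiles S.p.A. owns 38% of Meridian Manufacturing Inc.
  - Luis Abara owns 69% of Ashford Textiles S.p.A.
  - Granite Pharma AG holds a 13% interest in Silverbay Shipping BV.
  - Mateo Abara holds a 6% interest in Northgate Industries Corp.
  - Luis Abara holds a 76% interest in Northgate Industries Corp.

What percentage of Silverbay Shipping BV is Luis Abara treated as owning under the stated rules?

By parent–child attribution (R3), Luis Abara is treated as also owning Mateo Abara's interest in Ashford Textiles S.p.A, giving 69% + 20% = 89%.
By parent–child attribution (R3), Luis Abara is treated as also owning Mateo Abara's interest in Northgate Industries Corp, giving 76% + 6% = 82%.
Chain via Ashford Textiles S.p.A. → Meridian Manufacturing Inc. (R1): 89% × 38% × 36% = 12.1752% of Silverbay Shipping BV.
Chain via Northgate Industries Corp. → Granite Pharma AG (R1): 82% × 86% × 13% = 9.1676% of Silverbay Shipping BV.
Aggregating (R2): 12.1752% + 9.1676% = 21.3428%.

21.3428%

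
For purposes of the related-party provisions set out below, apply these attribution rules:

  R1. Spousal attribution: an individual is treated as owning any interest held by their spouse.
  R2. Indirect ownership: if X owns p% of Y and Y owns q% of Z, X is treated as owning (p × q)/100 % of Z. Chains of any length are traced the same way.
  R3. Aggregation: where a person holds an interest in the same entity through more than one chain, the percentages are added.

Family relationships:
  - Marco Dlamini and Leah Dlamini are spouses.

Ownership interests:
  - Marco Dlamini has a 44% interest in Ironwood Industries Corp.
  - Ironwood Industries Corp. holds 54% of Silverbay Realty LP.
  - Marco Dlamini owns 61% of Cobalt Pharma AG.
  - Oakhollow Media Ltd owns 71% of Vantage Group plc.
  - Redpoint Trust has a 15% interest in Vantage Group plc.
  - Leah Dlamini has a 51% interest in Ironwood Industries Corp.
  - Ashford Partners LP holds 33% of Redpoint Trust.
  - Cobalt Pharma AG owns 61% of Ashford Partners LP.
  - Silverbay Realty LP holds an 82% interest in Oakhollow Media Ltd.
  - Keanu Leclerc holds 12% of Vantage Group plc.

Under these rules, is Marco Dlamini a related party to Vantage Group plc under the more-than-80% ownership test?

By spousal attribution (R1), Marco Dlamini is treated as also owning Leah Dlamini's interest in Ironwood Industries Corp, giving 44% + 51% = 95%.
Chain via Ironwood Industries Corp. → Silverbay Realty LP → Oakhollow Media Ltd (R2): 95% × 54% × 82% × 71% = 29.86686% of Vantage Group plc.
Chain via Cobalt Pharma AG → Ashford Partners LP → Redpoint Trust (R2): 61% × 61% × 33% × 15% = 1.841895% of Vantage Group plc.
Aggregating (R3): 29.86686% + 1.841895% = 31.708755%.
31.708755% does not exceed the 80% threshold, so Marco is not a related party to Vantage Group plc.

No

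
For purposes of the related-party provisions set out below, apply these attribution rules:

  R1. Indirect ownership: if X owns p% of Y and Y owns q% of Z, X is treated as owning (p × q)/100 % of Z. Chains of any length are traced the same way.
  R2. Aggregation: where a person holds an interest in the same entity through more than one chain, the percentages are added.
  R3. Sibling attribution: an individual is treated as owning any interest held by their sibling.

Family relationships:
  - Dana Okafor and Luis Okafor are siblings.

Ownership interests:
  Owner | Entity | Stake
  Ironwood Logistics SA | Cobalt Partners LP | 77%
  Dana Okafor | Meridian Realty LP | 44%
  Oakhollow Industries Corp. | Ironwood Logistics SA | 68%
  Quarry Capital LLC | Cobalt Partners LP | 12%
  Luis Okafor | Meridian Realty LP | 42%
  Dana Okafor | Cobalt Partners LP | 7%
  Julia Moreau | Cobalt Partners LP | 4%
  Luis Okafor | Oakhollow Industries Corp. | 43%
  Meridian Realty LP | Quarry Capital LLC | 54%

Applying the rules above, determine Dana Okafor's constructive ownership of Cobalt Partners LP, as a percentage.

35.0876%

By sibling attribution (R3), Dana Okafor is treated as also owning Luis Okafor's interest in Meridian Realty LP, giving 44% + 42% = 86%.
By sibling attribution (R3), Dana Okafor is treated as owning Luis Okafor's 43% interest in Oakhollow Industries Corp.
Chain via Meridian Realty LP → Quarry Capital LLC (R1): 86% × 54% × 12% = 5.5728% of Cobalt Partners LP.
Direct interest in Cobalt Partners LP: 7%.
Chain via Oakhollow Industries Corp. → Ironwood Logistics SA (R1): 43% × 68% × 77% = 22.5148% of Cobalt Partners LP.
Aggregating (R2): 5.5728% + 7% + 22.5148% = 35.0876%.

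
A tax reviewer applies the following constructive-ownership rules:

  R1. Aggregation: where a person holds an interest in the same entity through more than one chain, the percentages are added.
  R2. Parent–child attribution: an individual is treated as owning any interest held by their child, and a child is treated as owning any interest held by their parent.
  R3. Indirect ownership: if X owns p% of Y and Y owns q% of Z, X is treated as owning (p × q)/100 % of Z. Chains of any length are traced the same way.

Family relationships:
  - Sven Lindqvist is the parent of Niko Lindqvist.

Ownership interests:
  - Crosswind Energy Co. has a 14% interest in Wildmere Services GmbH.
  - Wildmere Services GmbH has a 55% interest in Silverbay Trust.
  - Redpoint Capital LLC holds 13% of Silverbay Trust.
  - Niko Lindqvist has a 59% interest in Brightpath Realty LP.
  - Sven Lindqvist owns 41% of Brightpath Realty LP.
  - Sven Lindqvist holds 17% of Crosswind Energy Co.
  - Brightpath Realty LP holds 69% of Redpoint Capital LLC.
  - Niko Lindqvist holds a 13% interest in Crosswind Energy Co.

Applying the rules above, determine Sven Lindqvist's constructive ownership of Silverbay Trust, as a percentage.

By parent–child attribution (R2), Sven Lindqvist is treated as also owning Niko Lindqvist's interest in Brightpath Realty LP, giving 41% + 59% = 100%.
By parent–child attribution (R2), Sven Lindqvist is treated as also owning Niko Lindqvist's interest in Crosswind Energy Co, giving 17% + 13% = 30%.
Chain via Brightpath Realty LP → Redpoint Capital LLC (R3): 100% × 69% × 13% = 8.97% of Silverbay Trust.
Chain via Crosswind Energy Co. → Wildmere Services GmbH (R3): 30% × 14% × 55% = 2.31% of Silverbay Trust.
Aggregating (R1): 8.97% + 2.31% = 11.28%.

11.28%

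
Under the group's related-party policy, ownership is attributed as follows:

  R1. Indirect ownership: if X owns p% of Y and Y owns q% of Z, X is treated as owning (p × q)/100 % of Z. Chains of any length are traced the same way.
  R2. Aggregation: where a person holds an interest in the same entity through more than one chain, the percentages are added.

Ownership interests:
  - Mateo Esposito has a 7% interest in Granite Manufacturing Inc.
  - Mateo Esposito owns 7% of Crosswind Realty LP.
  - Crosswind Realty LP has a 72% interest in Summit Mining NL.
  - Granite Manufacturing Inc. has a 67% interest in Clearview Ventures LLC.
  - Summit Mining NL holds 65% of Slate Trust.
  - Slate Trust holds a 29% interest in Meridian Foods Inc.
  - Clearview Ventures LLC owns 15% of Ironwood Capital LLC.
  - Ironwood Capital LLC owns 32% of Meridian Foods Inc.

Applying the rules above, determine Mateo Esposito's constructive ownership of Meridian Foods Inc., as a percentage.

Chain via Crosswind Realty LP → Summit Mining NL → Slate Trust (R1): 7% × 72% × 65% × 29% = 0.95004% of Meridian Foods Inc.
Chain via Granite Manufacturing Inc. → Clearview Ventures LLC → Ironwood Capital LLC (R1): 7% × 67% × 15% × 32% = 0.22512% of Meridian Foods Inc.
Aggregating (R2): 0.95004% + 0.22512% = 1.17516%.

1.17516%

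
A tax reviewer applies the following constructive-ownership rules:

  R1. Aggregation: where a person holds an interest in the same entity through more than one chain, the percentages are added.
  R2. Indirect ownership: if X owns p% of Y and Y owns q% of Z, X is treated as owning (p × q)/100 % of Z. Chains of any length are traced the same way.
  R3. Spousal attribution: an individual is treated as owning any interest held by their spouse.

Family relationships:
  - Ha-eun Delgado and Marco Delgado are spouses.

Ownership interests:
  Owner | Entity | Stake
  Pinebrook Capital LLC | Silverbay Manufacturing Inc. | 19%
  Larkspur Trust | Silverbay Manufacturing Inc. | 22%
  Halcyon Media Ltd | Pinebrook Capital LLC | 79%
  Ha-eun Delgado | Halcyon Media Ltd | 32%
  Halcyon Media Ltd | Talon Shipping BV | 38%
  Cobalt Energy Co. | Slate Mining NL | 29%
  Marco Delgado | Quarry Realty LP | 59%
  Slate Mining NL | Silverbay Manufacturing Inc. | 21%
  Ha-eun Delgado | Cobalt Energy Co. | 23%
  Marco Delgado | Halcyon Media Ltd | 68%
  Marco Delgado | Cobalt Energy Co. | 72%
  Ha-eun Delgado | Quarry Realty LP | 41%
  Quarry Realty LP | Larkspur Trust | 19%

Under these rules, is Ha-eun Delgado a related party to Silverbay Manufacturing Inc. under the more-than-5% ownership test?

By spousal attribution (R3), Ha-eun Delgado is treated as also owning Marco Delgado's interest in Quarry Realty LP, giving 41% + 59% = 100%.
By spousal attribution (R3), Ha-eun Delgado is treated as also owning Marco Delgado's interest in Cobalt Energy Co, giving 23% + 72% = 95%.
By spousal attribution (R3), Ha-eun Delgado is treated as also owning Marco Delgado's interest in Halcyon Media Ltd, giving 32% + 68% = 100%.
Chain via Quarry Realty LP → Larkspur Trust (R2): 100% × 19% × 22% = 4.18% of Silverbay Manufacturing Inc.
Chain via Cobalt Energy Co. → Slate Mining NL (R2): 95% × 29% × 21% = 5.7855% of Silverbay Manufacturing Inc.
Chain via Halcyon Media Ltd → Pinebrook Capital LLC (R2): 100% × 79% × 19% = 15.01% of Silverbay Manufacturing Inc.
Aggregating (R1): 4.18% + 5.7855% + 15.01% = 24.9755%.
24.9755% exceeds the 5% threshold, so Ha-eun is a related party to Silverbay Manufacturing Inc.

Yes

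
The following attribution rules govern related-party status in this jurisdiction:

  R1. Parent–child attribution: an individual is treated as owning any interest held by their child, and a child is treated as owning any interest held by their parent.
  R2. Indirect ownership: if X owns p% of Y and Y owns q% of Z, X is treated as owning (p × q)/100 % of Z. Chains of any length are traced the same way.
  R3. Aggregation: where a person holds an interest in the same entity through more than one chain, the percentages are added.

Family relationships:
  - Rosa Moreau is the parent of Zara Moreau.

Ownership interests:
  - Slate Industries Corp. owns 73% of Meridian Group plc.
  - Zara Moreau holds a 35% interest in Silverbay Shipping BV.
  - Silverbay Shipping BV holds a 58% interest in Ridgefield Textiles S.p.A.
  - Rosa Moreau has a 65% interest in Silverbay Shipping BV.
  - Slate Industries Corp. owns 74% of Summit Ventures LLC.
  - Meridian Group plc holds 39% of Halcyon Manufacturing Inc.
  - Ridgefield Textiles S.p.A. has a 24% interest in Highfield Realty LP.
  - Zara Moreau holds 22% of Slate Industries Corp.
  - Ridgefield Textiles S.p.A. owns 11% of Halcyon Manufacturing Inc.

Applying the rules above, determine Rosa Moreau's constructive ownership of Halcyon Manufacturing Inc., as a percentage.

12.6434%

By parent–child attribution (R1), Rosa Moreau is treated as also owning Zara Moreau's interest in Silverbay Shipping BV, giving 65% + 35% = 100%.
By parent–child attribution (R1), Rosa Moreau is treated as owning Zara Moreau's 22% interest in Slate Industries Corp.
Chain via Silverbay Shipping BV → Ridgefield Textiles S.p.A. (R2): 100% × 58% × 11% = 6.38% of Halcyon Manufacturing Inc.
Chain via Slate Industries Corp. → Meridian Group plc (R2): 22% × 73% × 39% = 6.2634% of Halcyon Manufacturing Inc.
Aggregating (R3): 6.38% + 6.2634% = 12.6434%.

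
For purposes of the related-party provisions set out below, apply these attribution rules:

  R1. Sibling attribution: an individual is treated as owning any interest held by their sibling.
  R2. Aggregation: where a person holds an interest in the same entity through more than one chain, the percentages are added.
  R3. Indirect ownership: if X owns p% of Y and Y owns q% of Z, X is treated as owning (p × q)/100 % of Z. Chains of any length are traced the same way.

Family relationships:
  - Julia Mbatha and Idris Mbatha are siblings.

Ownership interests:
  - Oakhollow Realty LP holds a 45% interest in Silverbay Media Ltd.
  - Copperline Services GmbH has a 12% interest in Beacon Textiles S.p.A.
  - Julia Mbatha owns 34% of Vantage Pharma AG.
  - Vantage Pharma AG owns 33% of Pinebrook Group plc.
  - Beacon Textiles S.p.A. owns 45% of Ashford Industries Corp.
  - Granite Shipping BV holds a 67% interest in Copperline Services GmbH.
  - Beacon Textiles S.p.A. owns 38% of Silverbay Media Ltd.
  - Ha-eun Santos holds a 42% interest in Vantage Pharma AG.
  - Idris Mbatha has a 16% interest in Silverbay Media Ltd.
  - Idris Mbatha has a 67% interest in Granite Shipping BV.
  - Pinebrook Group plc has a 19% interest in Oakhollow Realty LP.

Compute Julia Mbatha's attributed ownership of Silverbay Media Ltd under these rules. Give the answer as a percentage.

19.006294%

By sibling attribution (R1), Julia Mbatha is treated as owning Idris Mbatha's 67% interest in Granite Shipping BV.
By sibling attribution (R1), Julia Mbatha is treated as owning Idris Mbatha's 16% interest in Silverbay Media Ltd.
Chain via Vantage Pharma AG → Pinebrook Group plc → Oakhollow Realty LP (R3): 34% × 33% × 19% × 45% = 0.95931% of Silverbay Media Ltd.
Chain via Granite Shipping BV → Copperline Services GmbH → Beacon Textiles S.p.A. (R3): 67% × 67% × 12% × 38% = 2.046984% of Silverbay Media Ltd.
Direct interest in Silverbay Media Ltd: 16%.
Aggregating (R2): 0.95931% + 2.046984% + 16% = 19.006294%.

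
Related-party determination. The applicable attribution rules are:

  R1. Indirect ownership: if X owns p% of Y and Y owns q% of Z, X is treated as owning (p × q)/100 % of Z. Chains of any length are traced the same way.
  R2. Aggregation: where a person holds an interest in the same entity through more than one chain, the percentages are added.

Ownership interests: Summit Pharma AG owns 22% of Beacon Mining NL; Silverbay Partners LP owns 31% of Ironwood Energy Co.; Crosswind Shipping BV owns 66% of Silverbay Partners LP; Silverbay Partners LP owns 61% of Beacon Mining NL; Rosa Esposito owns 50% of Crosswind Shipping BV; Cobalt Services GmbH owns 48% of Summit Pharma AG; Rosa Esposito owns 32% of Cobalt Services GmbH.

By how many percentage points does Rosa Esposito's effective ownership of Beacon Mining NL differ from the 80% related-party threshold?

Chain via Crosswind Shipping BV → Silverbay Partners LP (R1): 50% × 66% × 61% = 20.13% of Beacon Mining NL.
Chain via Cobalt Services GmbH → Summit Pharma AG (R1): 32% × 48% × 22% = 3.3792% of Beacon Mining NL.
Aggregating (R2): 20.13% + 3.3792% = 23.5092%.
23.5092% falls short of the 80% threshold by 56.4908 percentage points.

56.4908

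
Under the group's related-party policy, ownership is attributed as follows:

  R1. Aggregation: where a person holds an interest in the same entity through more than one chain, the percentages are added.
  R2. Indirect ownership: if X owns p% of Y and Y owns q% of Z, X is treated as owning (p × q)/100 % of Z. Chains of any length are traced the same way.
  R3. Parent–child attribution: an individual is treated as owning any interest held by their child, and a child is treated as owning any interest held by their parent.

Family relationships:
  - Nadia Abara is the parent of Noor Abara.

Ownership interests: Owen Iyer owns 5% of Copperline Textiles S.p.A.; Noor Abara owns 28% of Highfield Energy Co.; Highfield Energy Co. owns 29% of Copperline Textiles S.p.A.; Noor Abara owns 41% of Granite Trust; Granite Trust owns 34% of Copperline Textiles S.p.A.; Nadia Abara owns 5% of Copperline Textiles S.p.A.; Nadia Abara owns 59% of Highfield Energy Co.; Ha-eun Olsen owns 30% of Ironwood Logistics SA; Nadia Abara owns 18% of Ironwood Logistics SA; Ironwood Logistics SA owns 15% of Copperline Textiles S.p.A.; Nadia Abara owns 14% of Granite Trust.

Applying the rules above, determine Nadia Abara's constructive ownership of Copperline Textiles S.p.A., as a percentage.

51.63%

By parent–child attribution (R3), Nadia Abara is treated as also owning Noor Abara's interest in Highfield Energy Co, giving 59% + 28% = 87%.
By parent–child attribution (R3), Nadia Abara is treated as also owning Noor Abara's interest in Granite Trust, giving 14% + 41% = 55%.
Chain via Ironwood Logistics SA (R2): 18% × 15% = 2.7% of Copperline Textiles S.p.A.
Chain via Highfield Energy Co. (R2): 87% × 29% = 25.23% of Copperline Textiles S.p.A.
Chain via Granite Trust (R2): 55% × 34% = 18.7% of Copperline Textiles S.p.A.
Direct interest in Copperline Textiles S.p.A: 5%.
Aggregating (R1): 2.7% + 25.23% + 18.7% + 5% = 51.63%.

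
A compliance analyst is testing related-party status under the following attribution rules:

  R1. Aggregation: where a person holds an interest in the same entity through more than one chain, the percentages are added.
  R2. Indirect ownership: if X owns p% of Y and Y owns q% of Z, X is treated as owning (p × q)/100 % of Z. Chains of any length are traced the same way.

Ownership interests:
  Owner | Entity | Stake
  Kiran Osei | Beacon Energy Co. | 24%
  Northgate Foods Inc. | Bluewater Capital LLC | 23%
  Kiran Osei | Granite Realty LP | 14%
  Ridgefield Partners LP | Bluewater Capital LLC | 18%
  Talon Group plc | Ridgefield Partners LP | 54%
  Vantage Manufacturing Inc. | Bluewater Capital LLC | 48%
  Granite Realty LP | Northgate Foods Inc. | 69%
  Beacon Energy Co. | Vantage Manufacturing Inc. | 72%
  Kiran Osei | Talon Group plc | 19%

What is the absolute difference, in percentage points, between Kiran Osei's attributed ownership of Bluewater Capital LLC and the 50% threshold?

37.637

Chain via Talon Group plc → Ridgefield Partners LP (R2): 19% × 54% × 18% = 1.8468% of Bluewater Capital LLC.
Chain via Granite Realty LP → Northgate Foods Inc. (R2): 14% × 69% × 23% = 2.2218% of Bluewater Capital LLC.
Chain via Beacon Energy Co. → Vantage Manufacturing Inc. (R2): 24% × 72% × 48% = 8.2944% of Bluewater Capital LLC.
Aggregating (R1): 1.8468% + 2.2218% + 8.2944% = 12.363%.
12.363% falls short of the 50% threshold by 37.637 percentage points.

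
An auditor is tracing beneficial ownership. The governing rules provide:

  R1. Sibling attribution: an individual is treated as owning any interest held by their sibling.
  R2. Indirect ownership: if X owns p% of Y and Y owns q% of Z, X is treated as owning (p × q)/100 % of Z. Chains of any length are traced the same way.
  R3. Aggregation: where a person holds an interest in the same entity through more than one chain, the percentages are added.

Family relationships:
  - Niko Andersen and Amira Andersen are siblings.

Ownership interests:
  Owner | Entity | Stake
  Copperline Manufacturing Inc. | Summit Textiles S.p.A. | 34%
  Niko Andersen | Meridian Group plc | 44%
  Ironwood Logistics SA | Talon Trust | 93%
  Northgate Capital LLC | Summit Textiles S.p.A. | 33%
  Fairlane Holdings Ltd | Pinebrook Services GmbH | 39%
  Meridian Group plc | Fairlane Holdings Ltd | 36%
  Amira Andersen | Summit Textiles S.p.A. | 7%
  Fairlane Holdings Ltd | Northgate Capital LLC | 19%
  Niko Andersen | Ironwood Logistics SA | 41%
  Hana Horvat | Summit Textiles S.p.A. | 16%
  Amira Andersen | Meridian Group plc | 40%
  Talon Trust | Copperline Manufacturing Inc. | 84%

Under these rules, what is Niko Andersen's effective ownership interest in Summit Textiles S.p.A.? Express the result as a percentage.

By sibling attribution (R1), Niko Andersen is treated as also owning Amira Andersen's interest in Meridian Group plc, giving 44% + 40% = 84%.
By sibling attribution (R1), Niko Andersen is treated as owning Amira Andersen's 7% interest in Summit Textiles S.p.A.
Chain via Ironwood Logistics SA → Talon Trust → Copperline Manufacturing Inc. (R2): 41% × 93% × 84% × 34% = 10.889928% of Summit Textiles S.p.A.
Chain via Meridian Group plc → Fairlane Holdings Ltd → Northgate Capital LLC (R2): 84% × 36% × 19% × 33% = 1.896048% of Summit Textiles S.p.A.
Direct interest in Summit Textiles S.p.A: 7%.
Aggregating (R3): 10.889928% + 1.896048% + 7% = 19.785976%.

19.785976%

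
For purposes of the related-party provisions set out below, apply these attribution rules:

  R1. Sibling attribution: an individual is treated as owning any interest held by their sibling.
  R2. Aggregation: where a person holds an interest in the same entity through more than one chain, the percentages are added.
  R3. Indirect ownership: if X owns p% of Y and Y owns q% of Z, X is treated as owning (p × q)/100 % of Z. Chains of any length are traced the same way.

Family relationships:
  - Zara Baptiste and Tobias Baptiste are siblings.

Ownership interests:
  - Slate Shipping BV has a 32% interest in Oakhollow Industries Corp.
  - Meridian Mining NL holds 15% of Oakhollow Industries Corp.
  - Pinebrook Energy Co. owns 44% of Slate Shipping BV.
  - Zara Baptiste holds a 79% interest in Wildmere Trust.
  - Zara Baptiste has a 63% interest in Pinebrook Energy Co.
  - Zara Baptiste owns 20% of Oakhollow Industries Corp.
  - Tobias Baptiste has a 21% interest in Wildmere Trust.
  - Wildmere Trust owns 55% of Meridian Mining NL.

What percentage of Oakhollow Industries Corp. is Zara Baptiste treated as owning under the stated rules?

By sibling attribution (R1), Zara Baptiste is treated as also owning Tobias Baptiste's interest in Wildmere Trust, giving 79% + 21% = 100%.
Chain via Wildmere Trust → Meridian Mining NL (R3): 100% × 55% × 15% = 8.25% of Oakhollow Industries Corp.
Chain via Pinebrook Energy Co. → Slate Shipping BV (R3): 63% × 44% × 32% = 8.8704% of Oakhollow Industries Corp.
Direct interest in Oakhollow Industries Corp: 20%.
Aggregating (R2): 8.25% + 8.8704% + 20% = 37.1204%.

37.1204%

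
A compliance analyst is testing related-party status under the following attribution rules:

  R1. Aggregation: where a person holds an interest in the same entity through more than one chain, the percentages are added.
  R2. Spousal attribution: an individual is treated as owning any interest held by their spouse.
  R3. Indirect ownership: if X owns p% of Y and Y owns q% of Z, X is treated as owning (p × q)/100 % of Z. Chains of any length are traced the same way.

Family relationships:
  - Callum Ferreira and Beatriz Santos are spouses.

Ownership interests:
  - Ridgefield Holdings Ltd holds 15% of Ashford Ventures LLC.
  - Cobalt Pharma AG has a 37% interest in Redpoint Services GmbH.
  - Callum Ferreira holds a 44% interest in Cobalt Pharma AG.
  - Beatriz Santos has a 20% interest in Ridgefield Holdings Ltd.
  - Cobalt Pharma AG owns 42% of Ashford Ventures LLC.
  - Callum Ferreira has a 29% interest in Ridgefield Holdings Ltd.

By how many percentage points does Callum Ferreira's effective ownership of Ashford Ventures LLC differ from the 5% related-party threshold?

By spousal attribution (R2), Callum Ferreira is treated as also owning Beatriz Santos's interest in Ridgefield Holdings Ltd, giving 29% + 20% = 49%.
Chain via Ridgefield Holdings Ltd (R3): 49% × 15% = 7.35% of Ashford Ventures LLC.
Chain via Cobalt Pharma AG (R3): 44% × 42% = 18.48% of Ashford Ventures LLC.
Aggregating (R1): 7.35% + 18.48% = 25.83%.
25.83% exceeds the 5% threshold by 20.83 percentage points.

20.83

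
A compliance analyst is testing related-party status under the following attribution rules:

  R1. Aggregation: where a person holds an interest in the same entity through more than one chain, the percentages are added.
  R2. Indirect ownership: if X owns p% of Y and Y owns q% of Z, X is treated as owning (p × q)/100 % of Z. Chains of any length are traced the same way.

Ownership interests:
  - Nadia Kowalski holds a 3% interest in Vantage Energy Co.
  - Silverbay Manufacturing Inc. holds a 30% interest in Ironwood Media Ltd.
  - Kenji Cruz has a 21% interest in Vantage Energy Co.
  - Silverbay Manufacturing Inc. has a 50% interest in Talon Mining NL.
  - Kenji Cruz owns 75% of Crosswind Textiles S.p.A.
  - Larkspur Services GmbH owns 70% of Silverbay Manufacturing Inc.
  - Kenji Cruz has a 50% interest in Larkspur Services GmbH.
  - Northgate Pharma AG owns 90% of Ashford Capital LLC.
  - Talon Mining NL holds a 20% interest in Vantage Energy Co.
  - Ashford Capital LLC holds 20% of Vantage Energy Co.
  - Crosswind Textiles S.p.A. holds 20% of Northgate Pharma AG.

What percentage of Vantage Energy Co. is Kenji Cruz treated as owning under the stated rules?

27.2%

Chain via Larkspur Services GmbH → Silverbay Manufacturing Inc. → Talon Mining NL (R2): 50% × 70% × 50% × 20% = 3.5% of Vantage Energy Co.
Chain via Crosswind Textiles S.p.A. → Northgate Pharma AG → Ashford Capital LLC (R2): 75% × 20% × 90% × 20% = 2.7% of Vantage Energy Co.
Direct interest in Vantage Energy Co: 21%.
Aggregating (R1): 3.5% + 2.7% + 21% = 27.2%.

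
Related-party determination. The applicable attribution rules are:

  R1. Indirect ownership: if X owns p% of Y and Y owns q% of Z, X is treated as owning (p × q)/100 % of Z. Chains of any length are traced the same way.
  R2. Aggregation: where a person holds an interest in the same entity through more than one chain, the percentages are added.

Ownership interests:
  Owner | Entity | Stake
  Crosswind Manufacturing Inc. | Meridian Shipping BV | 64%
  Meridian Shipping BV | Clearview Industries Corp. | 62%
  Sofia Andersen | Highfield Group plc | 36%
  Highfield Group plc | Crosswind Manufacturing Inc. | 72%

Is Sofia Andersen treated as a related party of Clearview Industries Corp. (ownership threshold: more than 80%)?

No

Chain via Highfield Group plc → Crosswind Manufacturing Inc. → Meridian Shipping BV (R1): 36% × 72% × 64% × 62% = 10.285056% of Clearview Industries Corp.
10.285056% does not exceed the 80% threshold, so Sofia is not a related party to Clearview Industries Corp.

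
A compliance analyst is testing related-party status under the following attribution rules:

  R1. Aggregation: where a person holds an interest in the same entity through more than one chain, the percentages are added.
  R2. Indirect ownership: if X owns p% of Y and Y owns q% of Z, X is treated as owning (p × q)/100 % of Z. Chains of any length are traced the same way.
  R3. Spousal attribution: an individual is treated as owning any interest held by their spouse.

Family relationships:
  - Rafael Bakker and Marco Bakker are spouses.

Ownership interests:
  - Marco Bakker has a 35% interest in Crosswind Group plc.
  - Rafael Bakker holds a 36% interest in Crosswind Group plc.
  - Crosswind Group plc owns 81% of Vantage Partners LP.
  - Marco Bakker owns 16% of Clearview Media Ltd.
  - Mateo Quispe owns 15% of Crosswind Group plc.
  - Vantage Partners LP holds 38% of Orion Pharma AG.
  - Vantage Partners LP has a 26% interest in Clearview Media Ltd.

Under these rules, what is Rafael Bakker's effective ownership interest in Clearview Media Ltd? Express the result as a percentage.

30.9526%

By spousal attribution (R3), Rafael Bakker is treated as also owning Marco Bakker's interest in Crosswind Group plc, giving 36% + 35% = 71%.
By spousal attribution (R3), Rafael Bakker is treated as owning Marco Bakker's 16% interest in Clearview Media Ltd.
Chain via Crosswind Group plc → Vantage Partners LP (R2): 71% × 81% × 26% = 14.9526% of Clearview Media Ltd.
Direct interest in Clearview Media Ltd: 16%.
Aggregating (R1): 14.9526% + 16% = 30.9526%.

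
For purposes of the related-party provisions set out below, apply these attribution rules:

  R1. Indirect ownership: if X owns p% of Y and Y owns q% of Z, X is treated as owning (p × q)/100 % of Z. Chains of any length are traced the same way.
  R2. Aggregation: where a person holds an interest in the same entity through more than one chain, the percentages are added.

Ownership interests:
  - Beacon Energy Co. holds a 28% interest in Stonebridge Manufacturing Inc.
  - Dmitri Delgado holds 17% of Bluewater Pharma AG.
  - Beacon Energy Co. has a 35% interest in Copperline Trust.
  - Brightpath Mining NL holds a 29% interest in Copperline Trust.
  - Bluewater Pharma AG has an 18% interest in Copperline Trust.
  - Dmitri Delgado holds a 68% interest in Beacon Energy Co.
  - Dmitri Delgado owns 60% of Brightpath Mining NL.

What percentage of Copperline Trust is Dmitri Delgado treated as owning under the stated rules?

Chain via Bluewater Pharma AG (R1): 17% × 18% = 3.06% of Copperline Trust.
Chain via Brightpath Mining NL (R1): 60% × 29% = 17.4% of Copperline Trust.
Chain via Beacon Energy Co. (R1): 68% × 35% = 23.8% of Copperline Trust.
Aggregating (R2): 3.06% + 17.4% + 23.8% = 44.26%.

44.26%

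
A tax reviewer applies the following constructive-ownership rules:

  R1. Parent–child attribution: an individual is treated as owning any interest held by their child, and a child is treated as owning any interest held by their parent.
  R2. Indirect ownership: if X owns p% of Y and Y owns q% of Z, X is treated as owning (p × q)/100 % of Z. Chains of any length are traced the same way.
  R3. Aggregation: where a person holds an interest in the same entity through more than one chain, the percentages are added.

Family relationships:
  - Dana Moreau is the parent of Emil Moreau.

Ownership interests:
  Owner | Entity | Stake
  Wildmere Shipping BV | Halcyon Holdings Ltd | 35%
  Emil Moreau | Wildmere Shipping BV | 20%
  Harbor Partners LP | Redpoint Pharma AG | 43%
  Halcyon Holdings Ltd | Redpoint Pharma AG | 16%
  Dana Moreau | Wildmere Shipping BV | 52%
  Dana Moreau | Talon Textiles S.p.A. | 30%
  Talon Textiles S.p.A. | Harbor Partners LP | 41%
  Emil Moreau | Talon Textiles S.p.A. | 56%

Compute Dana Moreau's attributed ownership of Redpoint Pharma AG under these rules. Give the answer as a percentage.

By parent–child attribution (R1), Dana Moreau is treated as also owning Emil Moreau's interest in Wildmere Shipping BV, giving 52% + 20% = 72%.
By parent–child attribution (R1), Dana Moreau is treated as also owning Emil Moreau's interest in Talon Textiles S.p.A, giving 30% + 56% = 86%.
Chain via Wildmere Shipping BV → Halcyon Holdings Ltd (R2): 72% × 35% × 16% = 4.032% of Redpoint Pharma AG.
Chain via Talon Textiles S.p.A. → Harbor Partners LP (R2): 86% × 41% × 43% = 15.1618% of Redpoint Pharma AG.
Aggregating (R3): 4.032% + 15.1618% = 19.1938%.

19.1938%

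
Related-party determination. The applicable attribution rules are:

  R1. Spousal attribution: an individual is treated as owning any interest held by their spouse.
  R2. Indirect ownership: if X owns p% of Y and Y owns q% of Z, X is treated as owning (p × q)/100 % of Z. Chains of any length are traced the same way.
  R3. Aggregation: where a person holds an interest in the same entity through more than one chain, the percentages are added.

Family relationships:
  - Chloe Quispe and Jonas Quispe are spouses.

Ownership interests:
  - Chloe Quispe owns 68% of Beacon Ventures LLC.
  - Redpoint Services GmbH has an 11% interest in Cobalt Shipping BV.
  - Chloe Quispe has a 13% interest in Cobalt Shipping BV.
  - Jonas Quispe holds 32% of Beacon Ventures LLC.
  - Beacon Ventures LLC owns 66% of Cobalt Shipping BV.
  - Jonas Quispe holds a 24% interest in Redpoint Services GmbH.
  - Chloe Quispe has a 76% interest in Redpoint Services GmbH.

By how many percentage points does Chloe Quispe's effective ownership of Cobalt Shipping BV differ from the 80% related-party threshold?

10

By spousal attribution (R1), Chloe Quispe is treated as also owning Jonas Quispe's interest in Redpoint Services GmbH, giving 76% + 24% = 100%.
By spousal attribution (R1), Chloe Quispe is treated as also owning Jonas Quispe's interest in Beacon Ventures LLC, giving 68% + 32% = 100%.
Chain via Redpoint Services GmbH (R2): 100% × 11% = 11% of Cobalt Shipping BV.
Chain via Beacon Ventures LLC (R2): 100% × 66% = 66% of Cobalt Shipping BV.
Direct interest in Cobalt Shipping BV: 13%.
Aggregating (R3): 11% + 66% + 13% = 90%.
90% exceeds the 80% threshold by 10 percentage points.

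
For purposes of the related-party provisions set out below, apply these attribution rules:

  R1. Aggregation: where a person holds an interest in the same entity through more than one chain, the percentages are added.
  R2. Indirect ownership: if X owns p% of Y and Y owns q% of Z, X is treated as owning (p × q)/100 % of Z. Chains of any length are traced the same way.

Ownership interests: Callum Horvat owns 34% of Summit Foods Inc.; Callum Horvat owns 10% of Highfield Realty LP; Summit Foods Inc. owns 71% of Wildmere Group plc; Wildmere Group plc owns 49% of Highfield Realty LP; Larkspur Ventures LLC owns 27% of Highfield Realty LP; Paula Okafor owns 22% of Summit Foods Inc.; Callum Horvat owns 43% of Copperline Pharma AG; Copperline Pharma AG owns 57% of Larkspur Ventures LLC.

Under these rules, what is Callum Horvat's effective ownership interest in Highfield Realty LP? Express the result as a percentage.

Chain via Summit Foods Inc. → Wildmere Group plc (R2): 34% × 71% × 49% = 11.8286% of Highfield Realty LP.
Chain via Copperline Pharma AG → Larkspur Ventures LLC (R2): 43% × 57% × 27% = 6.6177% of Highfield Realty LP.
Direct interest in Highfield Realty LP: 10%.
Aggregating (R1): 11.8286% + 6.6177% + 10% = 28.4463%.

28.4463%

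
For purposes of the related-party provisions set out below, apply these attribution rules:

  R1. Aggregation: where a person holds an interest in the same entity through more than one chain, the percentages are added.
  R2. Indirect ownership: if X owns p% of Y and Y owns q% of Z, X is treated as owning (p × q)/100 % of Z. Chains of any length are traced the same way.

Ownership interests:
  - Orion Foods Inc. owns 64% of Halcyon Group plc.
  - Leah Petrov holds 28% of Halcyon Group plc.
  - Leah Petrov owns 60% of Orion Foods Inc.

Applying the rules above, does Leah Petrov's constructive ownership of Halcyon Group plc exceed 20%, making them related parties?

Yes

Chain via Orion Foods Inc. (R2): 60% × 64% = 38.4% of Halcyon Group plc.
Direct interest in Halcyon Group plc: 28%.
Aggregating (R1): 38.4% + 28% = 66.4%.
66.4% exceeds the 20% threshold, so Leah is a related party to Halcyon Group plc.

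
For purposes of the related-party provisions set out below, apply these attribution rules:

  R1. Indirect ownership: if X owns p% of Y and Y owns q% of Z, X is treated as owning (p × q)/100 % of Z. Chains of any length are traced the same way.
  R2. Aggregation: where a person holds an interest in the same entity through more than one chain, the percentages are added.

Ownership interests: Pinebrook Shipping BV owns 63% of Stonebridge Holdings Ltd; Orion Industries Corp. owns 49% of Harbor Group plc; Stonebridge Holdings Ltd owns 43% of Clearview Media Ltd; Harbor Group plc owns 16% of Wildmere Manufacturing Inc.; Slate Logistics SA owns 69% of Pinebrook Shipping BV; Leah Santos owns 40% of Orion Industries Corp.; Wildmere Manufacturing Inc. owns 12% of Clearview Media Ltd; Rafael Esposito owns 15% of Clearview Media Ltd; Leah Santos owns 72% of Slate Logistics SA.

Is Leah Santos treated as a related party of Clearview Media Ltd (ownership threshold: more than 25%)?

Chain via Orion Industries Corp. → Harbor Group plc → Wildmere Manufacturing Inc. (R1): 40% × 49% × 16% × 12% = 0.37632% of Clearview Media Ltd.
Chain via Slate Logistics SA → Pinebrook Shipping BV → Stonebridge Holdings Ltd (R1): 72% × 69% × 63% × 43% = 13.458312% of Clearview Media Ltd.
Aggregating (R2): 0.37632% + 13.458312% = 13.834632%.
13.834632% does not exceed the 25% threshold, so Leah is not a related party to Clearview Media Ltd.

No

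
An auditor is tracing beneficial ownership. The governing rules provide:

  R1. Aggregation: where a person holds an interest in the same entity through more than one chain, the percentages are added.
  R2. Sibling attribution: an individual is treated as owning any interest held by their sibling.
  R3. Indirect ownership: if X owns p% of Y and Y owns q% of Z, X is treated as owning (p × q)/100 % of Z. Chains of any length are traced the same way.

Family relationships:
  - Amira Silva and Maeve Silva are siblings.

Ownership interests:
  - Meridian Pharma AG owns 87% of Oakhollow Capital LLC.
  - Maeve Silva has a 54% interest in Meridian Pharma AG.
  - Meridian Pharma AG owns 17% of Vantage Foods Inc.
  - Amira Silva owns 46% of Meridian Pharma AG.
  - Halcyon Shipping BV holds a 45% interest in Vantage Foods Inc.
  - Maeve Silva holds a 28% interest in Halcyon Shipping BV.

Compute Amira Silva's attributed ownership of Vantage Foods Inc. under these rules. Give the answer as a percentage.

By sibling attribution (R2), Amira Silva is treated as also owning Maeve Silva's interest in Meridian Pharma AG, giving 46% + 54% = 100%.
By sibling attribution (R2), Amira Silva is treated as owning Maeve Silva's 28% interest in Halcyon Shipping BV.
Chain via Meridian Pharma AG (R3): 100% × 17% = 17% of Vantage Foods Inc.
Chain via Halcyon Shipping BV (R3): 28% × 45% = 12.6% of Vantage Foods Inc.
Aggregating (R1): 17% + 12.6% = 29.6%.

29.6%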